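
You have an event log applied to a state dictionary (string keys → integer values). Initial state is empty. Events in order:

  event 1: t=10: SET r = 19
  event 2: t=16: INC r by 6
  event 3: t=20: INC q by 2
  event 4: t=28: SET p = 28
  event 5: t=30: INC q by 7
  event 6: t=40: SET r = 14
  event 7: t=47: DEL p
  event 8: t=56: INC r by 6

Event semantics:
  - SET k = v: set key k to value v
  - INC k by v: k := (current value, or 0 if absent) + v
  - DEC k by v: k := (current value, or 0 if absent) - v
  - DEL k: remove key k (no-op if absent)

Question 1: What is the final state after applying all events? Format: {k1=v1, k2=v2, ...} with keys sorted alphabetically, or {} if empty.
Answer: {q=9, r=20}

Derivation:
  after event 1 (t=10: SET r = 19): {r=19}
  after event 2 (t=16: INC r by 6): {r=25}
  after event 3 (t=20: INC q by 2): {q=2, r=25}
  after event 4 (t=28: SET p = 28): {p=28, q=2, r=25}
  after event 5 (t=30: INC q by 7): {p=28, q=9, r=25}
  after event 6 (t=40: SET r = 14): {p=28, q=9, r=14}
  after event 7 (t=47: DEL p): {q=9, r=14}
  after event 8 (t=56: INC r by 6): {q=9, r=20}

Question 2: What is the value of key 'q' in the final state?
Answer: 9

Derivation:
Track key 'q' through all 8 events:
  event 1 (t=10: SET r = 19): q unchanged
  event 2 (t=16: INC r by 6): q unchanged
  event 3 (t=20: INC q by 2): q (absent) -> 2
  event 4 (t=28: SET p = 28): q unchanged
  event 5 (t=30: INC q by 7): q 2 -> 9
  event 6 (t=40: SET r = 14): q unchanged
  event 7 (t=47: DEL p): q unchanged
  event 8 (t=56: INC r by 6): q unchanged
Final: q = 9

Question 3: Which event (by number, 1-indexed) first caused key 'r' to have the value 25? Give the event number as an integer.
Looking for first event where r becomes 25:
  event 1: r = 19
  event 2: r 19 -> 25  <-- first match

Answer: 2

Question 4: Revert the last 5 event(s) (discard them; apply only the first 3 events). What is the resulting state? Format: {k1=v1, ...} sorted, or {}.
Keep first 3 events (discard last 5):
  after event 1 (t=10: SET r = 19): {r=19}
  after event 2 (t=16: INC r by 6): {r=25}
  after event 3 (t=20: INC q by 2): {q=2, r=25}

Answer: {q=2, r=25}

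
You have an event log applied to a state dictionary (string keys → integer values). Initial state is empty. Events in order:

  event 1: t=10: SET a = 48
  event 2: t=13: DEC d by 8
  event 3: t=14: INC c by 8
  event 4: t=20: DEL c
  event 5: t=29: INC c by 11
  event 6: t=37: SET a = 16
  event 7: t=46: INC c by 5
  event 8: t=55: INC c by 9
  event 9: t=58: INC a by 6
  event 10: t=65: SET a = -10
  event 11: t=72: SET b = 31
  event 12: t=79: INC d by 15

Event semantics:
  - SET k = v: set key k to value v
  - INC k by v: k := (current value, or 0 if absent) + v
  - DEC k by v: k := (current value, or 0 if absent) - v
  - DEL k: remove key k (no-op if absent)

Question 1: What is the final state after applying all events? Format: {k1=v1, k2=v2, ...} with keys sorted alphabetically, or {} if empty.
  after event 1 (t=10: SET a = 48): {a=48}
  after event 2 (t=13: DEC d by 8): {a=48, d=-8}
  after event 3 (t=14: INC c by 8): {a=48, c=8, d=-8}
  after event 4 (t=20: DEL c): {a=48, d=-8}
  after event 5 (t=29: INC c by 11): {a=48, c=11, d=-8}
  after event 6 (t=37: SET a = 16): {a=16, c=11, d=-8}
  after event 7 (t=46: INC c by 5): {a=16, c=16, d=-8}
  after event 8 (t=55: INC c by 9): {a=16, c=25, d=-8}
  after event 9 (t=58: INC a by 6): {a=22, c=25, d=-8}
  after event 10 (t=65: SET a = -10): {a=-10, c=25, d=-8}
  after event 11 (t=72: SET b = 31): {a=-10, b=31, c=25, d=-8}
  after event 12 (t=79: INC d by 15): {a=-10, b=31, c=25, d=7}

Answer: {a=-10, b=31, c=25, d=7}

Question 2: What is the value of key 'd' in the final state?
Track key 'd' through all 12 events:
  event 1 (t=10: SET a = 48): d unchanged
  event 2 (t=13: DEC d by 8): d (absent) -> -8
  event 3 (t=14: INC c by 8): d unchanged
  event 4 (t=20: DEL c): d unchanged
  event 5 (t=29: INC c by 11): d unchanged
  event 6 (t=37: SET a = 16): d unchanged
  event 7 (t=46: INC c by 5): d unchanged
  event 8 (t=55: INC c by 9): d unchanged
  event 9 (t=58: INC a by 6): d unchanged
  event 10 (t=65: SET a = -10): d unchanged
  event 11 (t=72: SET b = 31): d unchanged
  event 12 (t=79: INC d by 15): d -8 -> 7
Final: d = 7

Answer: 7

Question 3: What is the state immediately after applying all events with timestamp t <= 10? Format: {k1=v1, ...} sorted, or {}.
Answer: {a=48}

Derivation:
Apply events with t <= 10 (1 events):
  after event 1 (t=10: SET a = 48): {a=48}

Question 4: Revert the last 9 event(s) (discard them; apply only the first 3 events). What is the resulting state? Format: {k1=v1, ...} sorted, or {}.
Answer: {a=48, c=8, d=-8}

Derivation:
Keep first 3 events (discard last 9):
  after event 1 (t=10: SET a = 48): {a=48}
  after event 2 (t=13: DEC d by 8): {a=48, d=-8}
  after event 3 (t=14: INC c by 8): {a=48, c=8, d=-8}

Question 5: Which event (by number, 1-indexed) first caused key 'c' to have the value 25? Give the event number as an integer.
Looking for first event where c becomes 25:
  event 3: c = 8
  event 4: c = (absent)
  event 5: c = 11
  event 6: c = 11
  event 7: c = 16
  event 8: c 16 -> 25  <-- first match

Answer: 8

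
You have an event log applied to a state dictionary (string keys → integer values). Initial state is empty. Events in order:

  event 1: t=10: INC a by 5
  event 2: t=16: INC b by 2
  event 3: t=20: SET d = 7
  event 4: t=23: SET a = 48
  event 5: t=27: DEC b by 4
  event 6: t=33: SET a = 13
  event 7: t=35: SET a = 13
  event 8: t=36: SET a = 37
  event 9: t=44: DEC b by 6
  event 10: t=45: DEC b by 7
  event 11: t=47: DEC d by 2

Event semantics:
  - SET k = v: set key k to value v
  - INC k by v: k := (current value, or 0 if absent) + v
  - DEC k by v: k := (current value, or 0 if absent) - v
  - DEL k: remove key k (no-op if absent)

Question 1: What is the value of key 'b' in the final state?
Track key 'b' through all 11 events:
  event 1 (t=10: INC a by 5): b unchanged
  event 2 (t=16: INC b by 2): b (absent) -> 2
  event 3 (t=20: SET d = 7): b unchanged
  event 4 (t=23: SET a = 48): b unchanged
  event 5 (t=27: DEC b by 4): b 2 -> -2
  event 6 (t=33: SET a = 13): b unchanged
  event 7 (t=35: SET a = 13): b unchanged
  event 8 (t=36: SET a = 37): b unchanged
  event 9 (t=44: DEC b by 6): b -2 -> -8
  event 10 (t=45: DEC b by 7): b -8 -> -15
  event 11 (t=47: DEC d by 2): b unchanged
Final: b = -15

Answer: -15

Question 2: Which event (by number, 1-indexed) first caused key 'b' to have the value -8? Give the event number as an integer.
Answer: 9

Derivation:
Looking for first event where b becomes -8:
  event 2: b = 2
  event 3: b = 2
  event 4: b = 2
  event 5: b = -2
  event 6: b = -2
  event 7: b = -2
  event 8: b = -2
  event 9: b -2 -> -8  <-- first match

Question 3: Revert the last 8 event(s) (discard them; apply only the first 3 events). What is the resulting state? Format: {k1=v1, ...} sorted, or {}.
Keep first 3 events (discard last 8):
  after event 1 (t=10: INC a by 5): {a=5}
  after event 2 (t=16: INC b by 2): {a=5, b=2}
  after event 3 (t=20: SET d = 7): {a=5, b=2, d=7}

Answer: {a=5, b=2, d=7}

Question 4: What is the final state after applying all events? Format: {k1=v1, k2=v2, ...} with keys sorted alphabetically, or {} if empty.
  after event 1 (t=10: INC a by 5): {a=5}
  after event 2 (t=16: INC b by 2): {a=5, b=2}
  after event 3 (t=20: SET d = 7): {a=5, b=2, d=7}
  after event 4 (t=23: SET a = 48): {a=48, b=2, d=7}
  after event 5 (t=27: DEC b by 4): {a=48, b=-2, d=7}
  after event 6 (t=33: SET a = 13): {a=13, b=-2, d=7}
  after event 7 (t=35: SET a = 13): {a=13, b=-2, d=7}
  after event 8 (t=36: SET a = 37): {a=37, b=-2, d=7}
  after event 9 (t=44: DEC b by 6): {a=37, b=-8, d=7}
  after event 10 (t=45: DEC b by 7): {a=37, b=-15, d=7}
  after event 11 (t=47: DEC d by 2): {a=37, b=-15, d=5}

Answer: {a=37, b=-15, d=5}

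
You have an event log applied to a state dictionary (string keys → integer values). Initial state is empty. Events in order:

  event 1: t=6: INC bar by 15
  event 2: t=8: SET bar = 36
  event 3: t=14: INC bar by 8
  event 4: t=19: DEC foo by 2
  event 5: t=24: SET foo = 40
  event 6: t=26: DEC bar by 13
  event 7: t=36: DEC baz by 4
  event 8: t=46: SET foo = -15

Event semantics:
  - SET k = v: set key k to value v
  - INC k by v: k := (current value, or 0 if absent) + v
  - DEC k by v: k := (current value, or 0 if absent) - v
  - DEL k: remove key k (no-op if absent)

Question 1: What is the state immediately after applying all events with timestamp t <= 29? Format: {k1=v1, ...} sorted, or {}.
Answer: {bar=31, foo=40}

Derivation:
Apply events with t <= 29 (6 events):
  after event 1 (t=6: INC bar by 15): {bar=15}
  after event 2 (t=8: SET bar = 36): {bar=36}
  after event 3 (t=14: INC bar by 8): {bar=44}
  after event 4 (t=19: DEC foo by 2): {bar=44, foo=-2}
  after event 5 (t=24: SET foo = 40): {bar=44, foo=40}
  after event 6 (t=26: DEC bar by 13): {bar=31, foo=40}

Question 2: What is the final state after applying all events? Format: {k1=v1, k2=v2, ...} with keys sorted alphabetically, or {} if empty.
Answer: {bar=31, baz=-4, foo=-15}

Derivation:
  after event 1 (t=6: INC bar by 15): {bar=15}
  after event 2 (t=8: SET bar = 36): {bar=36}
  after event 3 (t=14: INC bar by 8): {bar=44}
  after event 4 (t=19: DEC foo by 2): {bar=44, foo=-2}
  after event 5 (t=24: SET foo = 40): {bar=44, foo=40}
  after event 6 (t=26: DEC bar by 13): {bar=31, foo=40}
  after event 7 (t=36: DEC baz by 4): {bar=31, baz=-4, foo=40}
  after event 8 (t=46: SET foo = -15): {bar=31, baz=-4, foo=-15}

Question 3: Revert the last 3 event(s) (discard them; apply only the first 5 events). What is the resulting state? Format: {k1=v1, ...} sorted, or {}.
Keep first 5 events (discard last 3):
  after event 1 (t=6: INC bar by 15): {bar=15}
  after event 2 (t=8: SET bar = 36): {bar=36}
  after event 3 (t=14: INC bar by 8): {bar=44}
  after event 4 (t=19: DEC foo by 2): {bar=44, foo=-2}
  after event 5 (t=24: SET foo = 40): {bar=44, foo=40}

Answer: {bar=44, foo=40}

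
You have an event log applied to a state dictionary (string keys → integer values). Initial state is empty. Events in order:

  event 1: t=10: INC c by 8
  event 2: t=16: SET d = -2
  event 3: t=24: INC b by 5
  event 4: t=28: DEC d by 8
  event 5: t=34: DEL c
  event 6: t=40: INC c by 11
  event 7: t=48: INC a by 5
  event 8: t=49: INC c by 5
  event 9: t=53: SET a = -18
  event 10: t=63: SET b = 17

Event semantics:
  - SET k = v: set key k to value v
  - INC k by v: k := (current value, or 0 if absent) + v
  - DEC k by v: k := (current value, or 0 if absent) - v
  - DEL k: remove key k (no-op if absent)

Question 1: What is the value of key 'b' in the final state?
Answer: 17

Derivation:
Track key 'b' through all 10 events:
  event 1 (t=10: INC c by 8): b unchanged
  event 2 (t=16: SET d = -2): b unchanged
  event 3 (t=24: INC b by 5): b (absent) -> 5
  event 4 (t=28: DEC d by 8): b unchanged
  event 5 (t=34: DEL c): b unchanged
  event 6 (t=40: INC c by 11): b unchanged
  event 7 (t=48: INC a by 5): b unchanged
  event 8 (t=49: INC c by 5): b unchanged
  event 9 (t=53: SET a = -18): b unchanged
  event 10 (t=63: SET b = 17): b 5 -> 17
Final: b = 17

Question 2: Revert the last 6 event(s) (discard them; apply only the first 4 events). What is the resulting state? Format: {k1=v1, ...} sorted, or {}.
Keep first 4 events (discard last 6):
  after event 1 (t=10: INC c by 8): {c=8}
  after event 2 (t=16: SET d = -2): {c=8, d=-2}
  after event 3 (t=24: INC b by 5): {b=5, c=8, d=-2}
  after event 4 (t=28: DEC d by 8): {b=5, c=8, d=-10}

Answer: {b=5, c=8, d=-10}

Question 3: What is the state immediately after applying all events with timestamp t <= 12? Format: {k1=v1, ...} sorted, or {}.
Answer: {c=8}

Derivation:
Apply events with t <= 12 (1 events):
  after event 1 (t=10: INC c by 8): {c=8}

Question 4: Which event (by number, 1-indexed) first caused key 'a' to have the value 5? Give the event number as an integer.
Answer: 7

Derivation:
Looking for first event where a becomes 5:
  event 7: a (absent) -> 5  <-- first match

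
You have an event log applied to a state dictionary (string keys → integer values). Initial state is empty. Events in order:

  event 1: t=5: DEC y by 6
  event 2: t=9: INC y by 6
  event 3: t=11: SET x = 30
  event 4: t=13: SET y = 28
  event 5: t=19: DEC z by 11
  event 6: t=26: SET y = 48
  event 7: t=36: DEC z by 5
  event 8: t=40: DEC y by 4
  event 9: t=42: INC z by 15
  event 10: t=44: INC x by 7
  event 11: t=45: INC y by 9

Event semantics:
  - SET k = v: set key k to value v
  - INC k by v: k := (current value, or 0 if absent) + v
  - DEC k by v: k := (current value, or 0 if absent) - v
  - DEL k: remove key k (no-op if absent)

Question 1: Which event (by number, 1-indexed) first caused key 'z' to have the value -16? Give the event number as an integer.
Answer: 7

Derivation:
Looking for first event where z becomes -16:
  event 5: z = -11
  event 6: z = -11
  event 7: z -11 -> -16  <-- first match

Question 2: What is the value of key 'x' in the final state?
Track key 'x' through all 11 events:
  event 1 (t=5: DEC y by 6): x unchanged
  event 2 (t=9: INC y by 6): x unchanged
  event 3 (t=11: SET x = 30): x (absent) -> 30
  event 4 (t=13: SET y = 28): x unchanged
  event 5 (t=19: DEC z by 11): x unchanged
  event 6 (t=26: SET y = 48): x unchanged
  event 7 (t=36: DEC z by 5): x unchanged
  event 8 (t=40: DEC y by 4): x unchanged
  event 9 (t=42: INC z by 15): x unchanged
  event 10 (t=44: INC x by 7): x 30 -> 37
  event 11 (t=45: INC y by 9): x unchanged
Final: x = 37

Answer: 37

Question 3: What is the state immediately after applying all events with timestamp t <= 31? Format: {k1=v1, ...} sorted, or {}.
Apply events with t <= 31 (6 events):
  after event 1 (t=5: DEC y by 6): {y=-6}
  after event 2 (t=9: INC y by 6): {y=0}
  after event 3 (t=11: SET x = 30): {x=30, y=0}
  after event 4 (t=13: SET y = 28): {x=30, y=28}
  after event 5 (t=19: DEC z by 11): {x=30, y=28, z=-11}
  after event 6 (t=26: SET y = 48): {x=30, y=48, z=-11}

Answer: {x=30, y=48, z=-11}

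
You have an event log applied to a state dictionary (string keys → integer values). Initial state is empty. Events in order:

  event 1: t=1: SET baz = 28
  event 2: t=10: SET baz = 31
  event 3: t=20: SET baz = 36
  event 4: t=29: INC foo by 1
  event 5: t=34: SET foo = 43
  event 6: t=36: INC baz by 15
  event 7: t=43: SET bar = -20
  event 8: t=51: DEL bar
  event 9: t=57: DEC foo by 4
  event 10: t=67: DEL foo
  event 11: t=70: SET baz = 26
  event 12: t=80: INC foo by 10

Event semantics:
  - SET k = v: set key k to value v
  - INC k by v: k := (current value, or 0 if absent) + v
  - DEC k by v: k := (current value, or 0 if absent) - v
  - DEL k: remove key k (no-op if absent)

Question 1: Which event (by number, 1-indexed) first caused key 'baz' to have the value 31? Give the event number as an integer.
Looking for first event where baz becomes 31:
  event 1: baz = 28
  event 2: baz 28 -> 31  <-- first match

Answer: 2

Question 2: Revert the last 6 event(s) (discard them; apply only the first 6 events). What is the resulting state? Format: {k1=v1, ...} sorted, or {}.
Answer: {baz=51, foo=43}

Derivation:
Keep first 6 events (discard last 6):
  after event 1 (t=1: SET baz = 28): {baz=28}
  after event 2 (t=10: SET baz = 31): {baz=31}
  after event 3 (t=20: SET baz = 36): {baz=36}
  after event 4 (t=29: INC foo by 1): {baz=36, foo=1}
  after event 5 (t=34: SET foo = 43): {baz=36, foo=43}
  after event 6 (t=36: INC baz by 15): {baz=51, foo=43}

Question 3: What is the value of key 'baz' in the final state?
Answer: 26

Derivation:
Track key 'baz' through all 12 events:
  event 1 (t=1: SET baz = 28): baz (absent) -> 28
  event 2 (t=10: SET baz = 31): baz 28 -> 31
  event 3 (t=20: SET baz = 36): baz 31 -> 36
  event 4 (t=29: INC foo by 1): baz unchanged
  event 5 (t=34: SET foo = 43): baz unchanged
  event 6 (t=36: INC baz by 15): baz 36 -> 51
  event 7 (t=43: SET bar = -20): baz unchanged
  event 8 (t=51: DEL bar): baz unchanged
  event 9 (t=57: DEC foo by 4): baz unchanged
  event 10 (t=67: DEL foo): baz unchanged
  event 11 (t=70: SET baz = 26): baz 51 -> 26
  event 12 (t=80: INC foo by 10): baz unchanged
Final: baz = 26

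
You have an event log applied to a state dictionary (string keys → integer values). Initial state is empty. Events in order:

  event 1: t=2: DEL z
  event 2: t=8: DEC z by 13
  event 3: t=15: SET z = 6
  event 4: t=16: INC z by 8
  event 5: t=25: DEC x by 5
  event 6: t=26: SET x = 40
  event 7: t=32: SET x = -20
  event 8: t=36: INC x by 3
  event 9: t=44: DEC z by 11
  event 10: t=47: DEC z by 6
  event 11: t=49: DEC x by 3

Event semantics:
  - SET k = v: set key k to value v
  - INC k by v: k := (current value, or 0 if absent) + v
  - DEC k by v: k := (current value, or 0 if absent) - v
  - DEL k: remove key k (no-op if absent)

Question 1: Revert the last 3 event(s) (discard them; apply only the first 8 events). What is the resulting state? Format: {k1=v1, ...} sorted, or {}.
Answer: {x=-17, z=14}

Derivation:
Keep first 8 events (discard last 3):
  after event 1 (t=2: DEL z): {}
  after event 2 (t=8: DEC z by 13): {z=-13}
  after event 3 (t=15: SET z = 6): {z=6}
  after event 4 (t=16: INC z by 8): {z=14}
  after event 5 (t=25: DEC x by 5): {x=-5, z=14}
  after event 6 (t=26: SET x = 40): {x=40, z=14}
  after event 7 (t=32: SET x = -20): {x=-20, z=14}
  after event 8 (t=36: INC x by 3): {x=-17, z=14}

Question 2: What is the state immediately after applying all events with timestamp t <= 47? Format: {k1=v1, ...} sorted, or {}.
Answer: {x=-17, z=-3}

Derivation:
Apply events with t <= 47 (10 events):
  after event 1 (t=2: DEL z): {}
  after event 2 (t=8: DEC z by 13): {z=-13}
  after event 3 (t=15: SET z = 6): {z=6}
  after event 4 (t=16: INC z by 8): {z=14}
  after event 5 (t=25: DEC x by 5): {x=-5, z=14}
  after event 6 (t=26: SET x = 40): {x=40, z=14}
  after event 7 (t=32: SET x = -20): {x=-20, z=14}
  after event 8 (t=36: INC x by 3): {x=-17, z=14}
  after event 9 (t=44: DEC z by 11): {x=-17, z=3}
  after event 10 (t=47: DEC z by 6): {x=-17, z=-3}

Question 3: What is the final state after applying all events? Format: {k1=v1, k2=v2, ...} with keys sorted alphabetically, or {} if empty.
Answer: {x=-20, z=-3}

Derivation:
  after event 1 (t=2: DEL z): {}
  after event 2 (t=8: DEC z by 13): {z=-13}
  after event 3 (t=15: SET z = 6): {z=6}
  after event 4 (t=16: INC z by 8): {z=14}
  after event 5 (t=25: DEC x by 5): {x=-5, z=14}
  after event 6 (t=26: SET x = 40): {x=40, z=14}
  after event 7 (t=32: SET x = -20): {x=-20, z=14}
  after event 8 (t=36: INC x by 3): {x=-17, z=14}
  after event 9 (t=44: DEC z by 11): {x=-17, z=3}
  after event 10 (t=47: DEC z by 6): {x=-17, z=-3}
  after event 11 (t=49: DEC x by 3): {x=-20, z=-3}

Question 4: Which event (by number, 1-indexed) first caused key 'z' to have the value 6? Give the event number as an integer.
Looking for first event where z becomes 6:
  event 2: z = -13
  event 3: z -13 -> 6  <-- first match

Answer: 3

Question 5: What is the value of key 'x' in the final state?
Track key 'x' through all 11 events:
  event 1 (t=2: DEL z): x unchanged
  event 2 (t=8: DEC z by 13): x unchanged
  event 3 (t=15: SET z = 6): x unchanged
  event 4 (t=16: INC z by 8): x unchanged
  event 5 (t=25: DEC x by 5): x (absent) -> -5
  event 6 (t=26: SET x = 40): x -5 -> 40
  event 7 (t=32: SET x = -20): x 40 -> -20
  event 8 (t=36: INC x by 3): x -20 -> -17
  event 9 (t=44: DEC z by 11): x unchanged
  event 10 (t=47: DEC z by 6): x unchanged
  event 11 (t=49: DEC x by 3): x -17 -> -20
Final: x = -20

Answer: -20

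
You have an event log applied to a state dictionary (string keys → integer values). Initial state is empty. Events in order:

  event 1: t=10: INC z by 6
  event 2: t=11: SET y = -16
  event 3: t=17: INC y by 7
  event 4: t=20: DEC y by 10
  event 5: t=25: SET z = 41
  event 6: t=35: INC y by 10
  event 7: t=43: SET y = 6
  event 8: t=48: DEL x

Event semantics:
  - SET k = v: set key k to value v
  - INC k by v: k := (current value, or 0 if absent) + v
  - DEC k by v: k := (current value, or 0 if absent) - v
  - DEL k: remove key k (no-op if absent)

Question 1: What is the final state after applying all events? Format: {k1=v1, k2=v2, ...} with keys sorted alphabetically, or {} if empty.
  after event 1 (t=10: INC z by 6): {z=6}
  after event 2 (t=11: SET y = -16): {y=-16, z=6}
  after event 3 (t=17: INC y by 7): {y=-9, z=6}
  after event 4 (t=20: DEC y by 10): {y=-19, z=6}
  after event 5 (t=25: SET z = 41): {y=-19, z=41}
  after event 6 (t=35: INC y by 10): {y=-9, z=41}
  after event 7 (t=43: SET y = 6): {y=6, z=41}
  after event 8 (t=48: DEL x): {y=6, z=41}

Answer: {y=6, z=41}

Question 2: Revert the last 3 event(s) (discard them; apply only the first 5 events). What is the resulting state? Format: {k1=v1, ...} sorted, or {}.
Answer: {y=-19, z=41}

Derivation:
Keep first 5 events (discard last 3):
  after event 1 (t=10: INC z by 6): {z=6}
  after event 2 (t=11: SET y = -16): {y=-16, z=6}
  after event 3 (t=17: INC y by 7): {y=-9, z=6}
  after event 4 (t=20: DEC y by 10): {y=-19, z=6}
  after event 5 (t=25: SET z = 41): {y=-19, z=41}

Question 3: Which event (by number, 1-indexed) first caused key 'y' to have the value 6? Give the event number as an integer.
Looking for first event where y becomes 6:
  event 2: y = -16
  event 3: y = -9
  event 4: y = -19
  event 5: y = -19
  event 6: y = -9
  event 7: y -9 -> 6  <-- first match

Answer: 7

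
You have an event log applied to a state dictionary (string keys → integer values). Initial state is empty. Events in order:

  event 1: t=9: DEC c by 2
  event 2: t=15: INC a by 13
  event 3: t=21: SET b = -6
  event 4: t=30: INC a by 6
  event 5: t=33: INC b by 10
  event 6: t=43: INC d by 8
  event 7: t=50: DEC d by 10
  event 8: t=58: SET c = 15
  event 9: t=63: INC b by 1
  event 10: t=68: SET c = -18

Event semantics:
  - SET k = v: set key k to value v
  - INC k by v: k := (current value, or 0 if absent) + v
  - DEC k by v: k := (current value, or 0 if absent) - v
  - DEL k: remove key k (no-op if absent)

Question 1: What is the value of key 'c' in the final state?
Track key 'c' through all 10 events:
  event 1 (t=9: DEC c by 2): c (absent) -> -2
  event 2 (t=15: INC a by 13): c unchanged
  event 3 (t=21: SET b = -6): c unchanged
  event 4 (t=30: INC a by 6): c unchanged
  event 5 (t=33: INC b by 10): c unchanged
  event 6 (t=43: INC d by 8): c unchanged
  event 7 (t=50: DEC d by 10): c unchanged
  event 8 (t=58: SET c = 15): c -2 -> 15
  event 9 (t=63: INC b by 1): c unchanged
  event 10 (t=68: SET c = -18): c 15 -> -18
Final: c = -18

Answer: -18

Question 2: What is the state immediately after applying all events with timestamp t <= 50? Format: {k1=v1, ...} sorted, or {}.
Apply events with t <= 50 (7 events):
  after event 1 (t=9: DEC c by 2): {c=-2}
  after event 2 (t=15: INC a by 13): {a=13, c=-2}
  after event 3 (t=21: SET b = -6): {a=13, b=-6, c=-2}
  after event 4 (t=30: INC a by 6): {a=19, b=-6, c=-2}
  after event 5 (t=33: INC b by 10): {a=19, b=4, c=-2}
  after event 6 (t=43: INC d by 8): {a=19, b=4, c=-2, d=8}
  after event 7 (t=50: DEC d by 10): {a=19, b=4, c=-2, d=-2}

Answer: {a=19, b=4, c=-2, d=-2}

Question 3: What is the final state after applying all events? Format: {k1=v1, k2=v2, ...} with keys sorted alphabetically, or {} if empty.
Answer: {a=19, b=5, c=-18, d=-2}

Derivation:
  after event 1 (t=9: DEC c by 2): {c=-2}
  after event 2 (t=15: INC a by 13): {a=13, c=-2}
  after event 3 (t=21: SET b = -6): {a=13, b=-6, c=-2}
  after event 4 (t=30: INC a by 6): {a=19, b=-6, c=-2}
  after event 5 (t=33: INC b by 10): {a=19, b=4, c=-2}
  after event 6 (t=43: INC d by 8): {a=19, b=4, c=-2, d=8}
  after event 7 (t=50: DEC d by 10): {a=19, b=4, c=-2, d=-2}
  after event 8 (t=58: SET c = 15): {a=19, b=4, c=15, d=-2}
  after event 9 (t=63: INC b by 1): {a=19, b=5, c=15, d=-2}
  after event 10 (t=68: SET c = -18): {a=19, b=5, c=-18, d=-2}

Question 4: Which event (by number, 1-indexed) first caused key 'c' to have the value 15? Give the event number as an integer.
Answer: 8

Derivation:
Looking for first event where c becomes 15:
  event 1: c = -2
  event 2: c = -2
  event 3: c = -2
  event 4: c = -2
  event 5: c = -2
  event 6: c = -2
  event 7: c = -2
  event 8: c -2 -> 15  <-- first match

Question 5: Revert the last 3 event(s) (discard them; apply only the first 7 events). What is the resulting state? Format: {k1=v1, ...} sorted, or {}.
Answer: {a=19, b=4, c=-2, d=-2}

Derivation:
Keep first 7 events (discard last 3):
  after event 1 (t=9: DEC c by 2): {c=-2}
  after event 2 (t=15: INC a by 13): {a=13, c=-2}
  after event 3 (t=21: SET b = -6): {a=13, b=-6, c=-2}
  after event 4 (t=30: INC a by 6): {a=19, b=-6, c=-2}
  after event 5 (t=33: INC b by 10): {a=19, b=4, c=-2}
  after event 6 (t=43: INC d by 8): {a=19, b=4, c=-2, d=8}
  after event 7 (t=50: DEC d by 10): {a=19, b=4, c=-2, d=-2}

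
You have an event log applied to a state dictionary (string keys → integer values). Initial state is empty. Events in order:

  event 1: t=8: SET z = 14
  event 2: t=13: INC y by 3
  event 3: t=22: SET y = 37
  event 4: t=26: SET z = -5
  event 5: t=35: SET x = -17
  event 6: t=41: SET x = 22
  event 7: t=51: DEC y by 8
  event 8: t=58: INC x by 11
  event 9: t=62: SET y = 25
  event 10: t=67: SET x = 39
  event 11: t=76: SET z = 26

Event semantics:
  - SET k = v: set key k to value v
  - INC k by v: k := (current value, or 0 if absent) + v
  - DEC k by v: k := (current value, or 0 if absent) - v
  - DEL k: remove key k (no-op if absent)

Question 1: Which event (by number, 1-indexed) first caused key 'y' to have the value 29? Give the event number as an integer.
Answer: 7

Derivation:
Looking for first event where y becomes 29:
  event 2: y = 3
  event 3: y = 37
  event 4: y = 37
  event 5: y = 37
  event 6: y = 37
  event 7: y 37 -> 29  <-- first match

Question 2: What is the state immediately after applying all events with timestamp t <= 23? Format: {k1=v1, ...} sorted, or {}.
Answer: {y=37, z=14}

Derivation:
Apply events with t <= 23 (3 events):
  after event 1 (t=8: SET z = 14): {z=14}
  after event 2 (t=13: INC y by 3): {y=3, z=14}
  after event 3 (t=22: SET y = 37): {y=37, z=14}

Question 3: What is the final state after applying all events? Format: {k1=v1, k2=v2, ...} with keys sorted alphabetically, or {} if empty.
Answer: {x=39, y=25, z=26}

Derivation:
  after event 1 (t=8: SET z = 14): {z=14}
  after event 2 (t=13: INC y by 3): {y=3, z=14}
  after event 3 (t=22: SET y = 37): {y=37, z=14}
  after event 4 (t=26: SET z = -5): {y=37, z=-5}
  after event 5 (t=35: SET x = -17): {x=-17, y=37, z=-5}
  after event 6 (t=41: SET x = 22): {x=22, y=37, z=-5}
  after event 7 (t=51: DEC y by 8): {x=22, y=29, z=-5}
  after event 8 (t=58: INC x by 11): {x=33, y=29, z=-5}
  after event 9 (t=62: SET y = 25): {x=33, y=25, z=-5}
  after event 10 (t=67: SET x = 39): {x=39, y=25, z=-5}
  after event 11 (t=76: SET z = 26): {x=39, y=25, z=26}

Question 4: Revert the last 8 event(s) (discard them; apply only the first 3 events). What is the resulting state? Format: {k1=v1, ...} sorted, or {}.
Answer: {y=37, z=14}

Derivation:
Keep first 3 events (discard last 8):
  after event 1 (t=8: SET z = 14): {z=14}
  after event 2 (t=13: INC y by 3): {y=3, z=14}
  after event 3 (t=22: SET y = 37): {y=37, z=14}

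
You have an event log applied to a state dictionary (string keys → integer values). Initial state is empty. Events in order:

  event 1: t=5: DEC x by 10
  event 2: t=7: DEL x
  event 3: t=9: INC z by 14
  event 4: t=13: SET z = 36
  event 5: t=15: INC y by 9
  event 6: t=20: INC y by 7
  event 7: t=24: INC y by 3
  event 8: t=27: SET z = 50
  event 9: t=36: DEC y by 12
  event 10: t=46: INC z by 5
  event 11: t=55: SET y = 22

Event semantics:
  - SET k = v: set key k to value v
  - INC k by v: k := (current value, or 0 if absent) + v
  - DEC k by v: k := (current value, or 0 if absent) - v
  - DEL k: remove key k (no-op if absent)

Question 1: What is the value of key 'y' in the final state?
Track key 'y' through all 11 events:
  event 1 (t=5: DEC x by 10): y unchanged
  event 2 (t=7: DEL x): y unchanged
  event 3 (t=9: INC z by 14): y unchanged
  event 4 (t=13: SET z = 36): y unchanged
  event 5 (t=15: INC y by 9): y (absent) -> 9
  event 6 (t=20: INC y by 7): y 9 -> 16
  event 7 (t=24: INC y by 3): y 16 -> 19
  event 8 (t=27: SET z = 50): y unchanged
  event 9 (t=36: DEC y by 12): y 19 -> 7
  event 10 (t=46: INC z by 5): y unchanged
  event 11 (t=55: SET y = 22): y 7 -> 22
Final: y = 22

Answer: 22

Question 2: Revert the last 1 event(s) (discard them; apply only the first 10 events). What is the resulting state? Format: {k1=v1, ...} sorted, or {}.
Keep first 10 events (discard last 1):
  after event 1 (t=5: DEC x by 10): {x=-10}
  after event 2 (t=7: DEL x): {}
  after event 3 (t=9: INC z by 14): {z=14}
  after event 4 (t=13: SET z = 36): {z=36}
  after event 5 (t=15: INC y by 9): {y=9, z=36}
  after event 6 (t=20: INC y by 7): {y=16, z=36}
  after event 7 (t=24: INC y by 3): {y=19, z=36}
  after event 8 (t=27: SET z = 50): {y=19, z=50}
  after event 9 (t=36: DEC y by 12): {y=7, z=50}
  after event 10 (t=46: INC z by 5): {y=7, z=55}

Answer: {y=7, z=55}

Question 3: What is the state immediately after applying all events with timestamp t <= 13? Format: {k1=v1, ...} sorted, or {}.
Apply events with t <= 13 (4 events):
  after event 1 (t=5: DEC x by 10): {x=-10}
  after event 2 (t=7: DEL x): {}
  after event 3 (t=9: INC z by 14): {z=14}
  after event 4 (t=13: SET z = 36): {z=36}

Answer: {z=36}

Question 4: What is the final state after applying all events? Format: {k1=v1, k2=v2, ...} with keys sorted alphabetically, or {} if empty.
  after event 1 (t=5: DEC x by 10): {x=-10}
  after event 2 (t=7: DEL x): {}
  after event 3 (t=9: INC z by 14): {z=14}
  after event 4 (t=13: SET z = 36): {z=36}
  after event 5 (t=15: INC y by 9): {y=9, z=36}
  after event 6 (t=20: INC y by 7): {y=16, z=36}
  after event 7 (t=24: INC y by 3): {y=19, z=36}
  after event 8 (t=27: SET z = 50): {y=19, z=50}
  after event 9 (t=36: DEC y by 12): {y=7, z=50}
  after event 10 (t=46: INC z by 5): {y=7, z=55}
  after event 11 (t=55: SET y = 22): {y=22, z=55}

Answer: {y=22, z=55}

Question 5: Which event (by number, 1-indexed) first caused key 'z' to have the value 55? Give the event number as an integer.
Answer: 10

Derivation:
Looking for first event where z becomes 55:
  event 3: z = 14
  event 4: z = 36
  event 5: z = 36
  event 6: z = 36
  event 7: z = 36
  event 8: z = 50
  event 9: z = 50
  event 10: z 50 -> 55  <-- first match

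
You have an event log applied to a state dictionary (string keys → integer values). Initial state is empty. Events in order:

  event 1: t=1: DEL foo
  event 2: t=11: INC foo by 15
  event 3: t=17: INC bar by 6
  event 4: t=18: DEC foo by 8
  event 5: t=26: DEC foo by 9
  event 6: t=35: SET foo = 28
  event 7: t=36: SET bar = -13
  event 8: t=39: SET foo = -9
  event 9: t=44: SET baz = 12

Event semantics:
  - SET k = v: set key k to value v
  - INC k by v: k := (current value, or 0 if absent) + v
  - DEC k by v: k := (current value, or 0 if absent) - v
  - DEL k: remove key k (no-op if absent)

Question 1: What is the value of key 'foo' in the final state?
Answer: -9

Derivation:
Track key 'foo' through all 9 events:
  event 1 (t=1: DEL foo): foo (absent) -> (absent)
  event 2 (t=11: INC foo by 15): foo (absent) -> 15
  event 3 (t=17: INC bar by 6): foo unchanged
  event 4 (t=18: DEC foo by 8): foo 15 -> 7
  event 5 (t=26: DEC foo by 9): foo 7 -> -2
  event 6 (t=35: SET foo = 28): foo -2 -> 28
  event 7 (t=36: SET bar = -13): foo unchanged
  event 8 (t=39: SET foo = -9): foo 28 -> -9
  event 9 (t=44: SET baz = 12): foo unchanged
Final: foo = -9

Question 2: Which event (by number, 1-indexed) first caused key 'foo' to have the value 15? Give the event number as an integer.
Answer: 2

Derivation:
Looking for first event where foo becomes 15:
  event 2: foo (absent) -> 15  <-- first match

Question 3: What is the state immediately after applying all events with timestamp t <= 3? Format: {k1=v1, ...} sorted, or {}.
Answer: {}

Derivation:
Apply events with t <= 3 (1 events):
  after event 1 (t=1: DEL foo): {}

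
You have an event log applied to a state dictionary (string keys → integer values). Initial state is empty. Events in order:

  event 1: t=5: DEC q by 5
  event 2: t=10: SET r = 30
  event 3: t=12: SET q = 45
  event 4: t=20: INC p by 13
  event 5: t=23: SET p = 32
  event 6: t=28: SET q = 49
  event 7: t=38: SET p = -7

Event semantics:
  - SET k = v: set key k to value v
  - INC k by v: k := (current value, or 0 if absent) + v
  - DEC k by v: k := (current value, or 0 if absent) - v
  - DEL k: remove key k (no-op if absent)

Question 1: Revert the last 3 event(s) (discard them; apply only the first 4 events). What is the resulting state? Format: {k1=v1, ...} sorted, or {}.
Answer: {p=13, q=45, r=30}

Derivation:
Keep first 4 events (discard last 3):
  after event 1 (t=5: DEC q by 5): {q=-5}
  after event 2 (t=10: SET r = 30): {q=-5, r=30}
  after event 3 (t=12: SET q = 45): {q=45, r=30}
  after event 4 (t=20: INC p by 13): {p=13, q=45, r=30}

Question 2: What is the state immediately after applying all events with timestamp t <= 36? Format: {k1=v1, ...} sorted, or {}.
Apply events with t <= 36 (6 events):
  after event 1 (t=5: DEC q by 5): {q=-5}
  after event 2 (t=10: SET r = 30): {q=-5, r=30}
  after event 3 (t=12: SET q = 45): {q=45, r=30}
  after event 4 (t=20: INC p by 13): {p=13, q=45, r=30}
  after event 5 (t=23: SET p = 32): {p=32, q=45, r=30}
  after event 6 (t=28: SET q = 49): {p=32, q=49, r=30}

Answer: {p=32, q=49, r=30}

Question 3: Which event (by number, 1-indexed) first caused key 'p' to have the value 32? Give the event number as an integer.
Answer: 5

Derivation:
Looking for first event where p becomes 32:
  event 4: p = 13
  event 5: p 13 -> 32  <-- first match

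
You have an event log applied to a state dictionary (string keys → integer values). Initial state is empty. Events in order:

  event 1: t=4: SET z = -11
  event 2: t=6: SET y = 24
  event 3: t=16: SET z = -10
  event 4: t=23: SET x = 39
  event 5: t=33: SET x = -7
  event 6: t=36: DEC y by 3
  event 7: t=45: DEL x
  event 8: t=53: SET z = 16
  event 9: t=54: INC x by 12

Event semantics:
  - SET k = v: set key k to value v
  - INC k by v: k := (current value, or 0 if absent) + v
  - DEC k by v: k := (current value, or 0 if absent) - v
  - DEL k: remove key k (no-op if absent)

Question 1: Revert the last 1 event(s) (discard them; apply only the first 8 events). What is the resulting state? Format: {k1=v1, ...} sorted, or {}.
Keep first 8 events (discard last 1):
  after event 1 (t=4: SET z = -11): {z=-11}
  after event 2 (t=6: SET y = 24): {y=24, z=-11}
  after event 3 (t=16: SET z = -10): {y=24, z=-10}
  after event 4 (t=23: SET x = 39): {x=39, y=24, z=-10}
  after event 5 (t=33: SET x = -7): {x=-7, y=24, z=-10}
  after event 6 (t=36: DEC y by 3): {x=-7, y=21, z=-10}
  after event 7 (t=45: DEL x): {y=21, z=-10}
  after event 8 (t=53: SET z = 16): {y=21, z=16}

Answer: {y=21, z=16}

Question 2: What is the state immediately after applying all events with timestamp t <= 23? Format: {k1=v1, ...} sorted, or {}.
Answer: {x=39, y=24, z=-10}

Derivation:
Apply events with t <= 23 (4 events):
  after event 1 (t=4: SET z = -11): {z=-11}
  after event 2 (t=6: SET y = 24): {y=24, z=-11}
  after event 3 (t=16: SET z = -10): {y=24, z=-10}
  after event 4 (t=23: SET x = 39): {x=39, y=24, z=-10}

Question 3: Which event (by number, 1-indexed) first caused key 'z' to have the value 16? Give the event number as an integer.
Looking for first event where z becomes 16:
  event 1: z = -11
  event 2: z = -11
  event 3: z = -10
  event 4: z = -10
  event 5: z = -10
  event 6: z = -10
  event 7: z = -10
  event 8: z -10 -> 16  <-- first match

Answer: 8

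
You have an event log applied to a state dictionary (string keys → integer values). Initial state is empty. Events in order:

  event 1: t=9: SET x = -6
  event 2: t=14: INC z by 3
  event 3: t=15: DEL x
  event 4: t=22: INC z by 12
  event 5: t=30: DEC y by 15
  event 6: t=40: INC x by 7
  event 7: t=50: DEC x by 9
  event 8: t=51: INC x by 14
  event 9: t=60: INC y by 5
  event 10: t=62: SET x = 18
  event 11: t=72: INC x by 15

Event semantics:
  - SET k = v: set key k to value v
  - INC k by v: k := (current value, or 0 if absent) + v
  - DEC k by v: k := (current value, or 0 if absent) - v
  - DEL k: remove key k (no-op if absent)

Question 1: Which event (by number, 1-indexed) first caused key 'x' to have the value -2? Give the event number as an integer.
Looking for first event where x becomes -2:
  event 1: x = -6
  event 2: x = -6
  event 3: x = (absent)
  event 6: x = 7
  event 7: x 7 -> -2  <-- first match

Answer: 7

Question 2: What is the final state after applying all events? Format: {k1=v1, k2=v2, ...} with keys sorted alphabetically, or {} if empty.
  after event 1 (t=9: SET x = -6): {x=-6}
  after event 2 (t=14: INC z by 3): {x=-6, z=3}
  after event 3 (t=15: DEL x): {z=3}
  after event 4 (t=22: INC z by 12): {z=15}
  after event 5 (t=30: DEC y by 15): {y=-15, z=15}
  after event 6 (t=40: INC x by 7): {x=7, y=-15, z=15}
  after event 7 (t=50: DEC x by 9): {x=-2, y=-15, z=15}
  after event 8 (t=51: INC x by 14): {x=12, y=-15, z=15}
  after event 9 (t=60: INC y by 5): {x=12, y=-10, z=15}
  after event 10 (t=62: SET x = 18): {x=18, y=-10, z=15}
  after event 11 (t=72: INC x by 15): {x=33, y=-10, z=15}

Answer: {x=33, y=-10, z=15}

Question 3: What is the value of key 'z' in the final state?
Answer: 15

Derivation:
Track key 'z' through all 11 events:
  event 1 (t=9: SET x = -6): z unchanged
  event 2 (t=14: INC z by 3): z (absent) -> 3
  event 3 (t=15: DEL x): z unchanged
  event 4 (t=22: INC z by 12): z 3 -> 15
  event 5 (t=30: DEC y by 15): z unchanged
  event 6 (t=40: INC x by 7): z unchanged
  event 7 (t=50: DEC x by 9): z unchanged
  event 8 (t=51: INC x by 14): z unchanged
  event 9 (t=60: INC y by 5): z unchanged
  event 10 (t=62: SET x = 18): z unchanged
  event 11 (t=72: INC x by 15): z unchanged
Final: z = 15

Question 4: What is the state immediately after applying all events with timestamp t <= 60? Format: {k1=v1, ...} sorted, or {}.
Apply events with t <= 60 (9 events):
  after event 1 (t=9: SET x = -6): {x=-6}
  after event 2 (t=14: INC z by 3): {x=-6, z=3}
  after event 3 (t=15: DEL x): {z=3}
  after event 4 (t=22: INC z by 12): {z=15}
  after event 5 (t=30: DEC y by 15): {y=-15, z=15}
  after event 6 (t=40: INC x by 7): {x=7, y=-15, z=15}
  after event 7 (t=50: DEC x by 9): {x=-2, y=-15, z=15}
  after event 8 (t=51: INC x by 14): {x=12, y=-15, z=15}
  after event 9 (t=60: INC y by 5): {x=12, y=-10, z=15}

Answer: {x=12, y=-10, z=15}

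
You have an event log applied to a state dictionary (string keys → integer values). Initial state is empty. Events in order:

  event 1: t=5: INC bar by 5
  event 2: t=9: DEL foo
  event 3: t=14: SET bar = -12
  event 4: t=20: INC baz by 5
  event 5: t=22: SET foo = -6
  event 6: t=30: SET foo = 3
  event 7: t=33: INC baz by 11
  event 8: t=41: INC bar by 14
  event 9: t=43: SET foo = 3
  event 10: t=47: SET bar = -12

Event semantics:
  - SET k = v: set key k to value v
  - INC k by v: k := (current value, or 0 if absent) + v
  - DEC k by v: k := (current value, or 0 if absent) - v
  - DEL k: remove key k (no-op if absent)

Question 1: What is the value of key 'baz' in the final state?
Track key 'baz' through all 10 events:
  event 1 (t=5: INC bar by 5): baz unchanged
  event 2 (t=9: DEL foo): baz unchanged
  event 3 (t=14: SET bar = -12): baz unchanged
  event 4 (t=20: INC baz by 5): baz (absent) -> 5
  event 5 (t=22: SET foo = -6): baz unchanged
  event 6 (t=30: SET foo = 3): baz unchanged
  event 7 (t=33: INC baz by 11): baz 5 -> 16
  event 8 (t=41: INC bar by 14): baz unchanged
  event 9 (t=43: SET foo = 3): baz unchanged
  event 10 (t=47: SET bar = -12): baz unchanged
Final: baz = 16

Answer: 16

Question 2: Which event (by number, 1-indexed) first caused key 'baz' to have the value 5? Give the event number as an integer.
Answer: 4

Derivation:
Looking for first event where baz becomes 5:
  event 4: baz (absent) -> 5  <-- first match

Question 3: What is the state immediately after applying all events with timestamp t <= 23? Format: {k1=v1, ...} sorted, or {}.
Answer: {bar=-12, baz=5, foo=-6}

Derivation:
Apply events with t <= 23 (5 events):
  after event 1 (t=5: INC bar by 5): {bar=5}
  after event 2 (t=9: DEL foo): {bar=5}
  after event 3 (t=14: SET bar = -12): {bar=-12}
  after event 4 (t=20: INC baz by 5): {bar=-12, baz=5}
  after event 5 (t=22: SET foo = -6): {bar=-12, baz=5, foo=-6}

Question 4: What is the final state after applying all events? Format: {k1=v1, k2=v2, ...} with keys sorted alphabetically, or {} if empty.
Answer: {bar=-12, baz=16, foo=3}

Derivation:
  after event 1 (t=5: INC bar by 5): {bar=5}
  after event 2 (t=9: DEL foo): {bar=5}
  after event 3 (t=14: SET bar = -12): {bar=-12}
  after event 4 (t=20: INC baz by 5): {bar=-12, baz=5}
  after event 5 (t=22: SET foo = -6): {bar=-12, baz=5, foo=-6}
  after event 6 (t=30: SET foo = 3): {bar=-12, baz=5, foo=3}
  after event 7 (t=33: INC baz by 11): {bar=-12, baz=16, foo=3}
  after event 8 (t=41: INC bar by 14): {bar=2, baz=16, foo=3}
  after event 9 (t=43: SET foo = 3): {bar=2, baz=16, foo=3}
  after event 10 (t=47: SET bar = -12): {bar=-12, baz=16, foo=3}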